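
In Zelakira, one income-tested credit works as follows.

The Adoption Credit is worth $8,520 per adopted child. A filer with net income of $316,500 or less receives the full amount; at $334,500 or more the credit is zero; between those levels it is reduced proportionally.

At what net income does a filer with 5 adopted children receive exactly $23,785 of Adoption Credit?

Full credit = 5 × $8,520 = $42,600.
$23,785 is 23,785/42,600 of the full $42,600, so 18,815/42,600 of the $18,000 range has been used: income = $316,500 + $18,000 × 18,815/42,600 = $324,450.

$324,450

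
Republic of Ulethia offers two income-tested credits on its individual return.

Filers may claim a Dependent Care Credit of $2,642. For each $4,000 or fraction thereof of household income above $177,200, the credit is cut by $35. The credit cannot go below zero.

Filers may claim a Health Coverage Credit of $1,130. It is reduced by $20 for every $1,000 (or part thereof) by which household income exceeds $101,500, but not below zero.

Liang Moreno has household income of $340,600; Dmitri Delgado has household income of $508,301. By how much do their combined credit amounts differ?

$1,207

Liang ($340,600): Dependent Care Credit: income exceeds $177,200 by $163,400, which is 41 full-or-partial $4,000 increments; reduction = 41 × $35 = $1,435, leaving $1,207. Health Coverage Credit: income exceeds $101,500 by $239,100 → 240 increments × $20 = $4,800 ≥ base, so the credit is $0. total $1,207 + $0 = $1,207
Dmitri ($508,301): Dependent Care Credit: income exceeds $177,200 by $331,101 → 83 increments × $35 = $2,905 ≥ base, so the credit is $0. Health Coverage Credit: income exceeds $101,500 by $406,801 → 407 increments × $20 = $8,140 ≥ base, so the credit is $0. total $0 + $0 = $0
Difference: |$1,207 − $0| = $1,207.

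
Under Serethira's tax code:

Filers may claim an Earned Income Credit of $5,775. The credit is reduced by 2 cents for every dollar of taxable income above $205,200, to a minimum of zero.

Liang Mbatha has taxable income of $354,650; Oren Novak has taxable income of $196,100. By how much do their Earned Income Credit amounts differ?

Liang ($354,650): Earned Income Credit: 2% of the $149,450 excess over $205,200 is $2,989; credit = $5,775 − $2,989 = $2,786.
Oren ($196,100): Earned Income Credit: $196,100 is at or below the $205,200 threshold, so the full $5,775 applies.
Difference: |$2,786 − $5,775| = $2,989.

$2,989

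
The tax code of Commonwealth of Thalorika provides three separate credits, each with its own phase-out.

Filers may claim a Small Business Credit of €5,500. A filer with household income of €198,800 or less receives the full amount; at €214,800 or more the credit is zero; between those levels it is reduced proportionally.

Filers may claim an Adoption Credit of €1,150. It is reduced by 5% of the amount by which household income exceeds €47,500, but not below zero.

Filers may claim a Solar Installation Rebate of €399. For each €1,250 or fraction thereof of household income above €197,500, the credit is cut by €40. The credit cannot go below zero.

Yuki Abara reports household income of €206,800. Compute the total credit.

€2,829

Small Business Credit: €206,800 is €8,000 into a €16,000 phase-out range, leaving 8,000/16,000 of the credit: €5,500 × 8,000/16,000 = €2,750.
Adoption Credit: 5% of the €159,300 excess over €47,500 is €7,965 ≥ base, so the credit is €0.
Solar Installation Rebate: income exceeds €197,500 by €9,300, which is 8 full-or-partial €1,250 increments; reduction = 8 × €40 = €320, leaving €79.
Total: €2,750 + €0 + €79 = €2,829.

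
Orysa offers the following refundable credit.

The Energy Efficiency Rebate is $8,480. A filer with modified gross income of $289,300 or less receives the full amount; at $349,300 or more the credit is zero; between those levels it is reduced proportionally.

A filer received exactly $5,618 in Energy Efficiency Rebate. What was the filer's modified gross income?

$5,618 is 5,618/8,480 of the full $8,480, so 2,862/8,480 of the $60,000 range has been used: income = $289,300 + $60,000 × 2,862/8,480 = $309,550.

$309,550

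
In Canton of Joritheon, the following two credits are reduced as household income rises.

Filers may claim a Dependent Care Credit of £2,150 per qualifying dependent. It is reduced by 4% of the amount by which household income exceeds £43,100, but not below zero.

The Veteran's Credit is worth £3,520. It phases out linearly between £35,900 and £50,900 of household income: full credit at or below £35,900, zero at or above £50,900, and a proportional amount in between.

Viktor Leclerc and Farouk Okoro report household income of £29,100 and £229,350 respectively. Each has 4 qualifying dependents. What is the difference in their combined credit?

Viktor (£29,100): Dependent Care Credit: base = 4 × £2,150 = £8,600. £29,100 is at or below the £43,100 threshold, so the full £8,600 applies. Veteran's Credit: £29,100 is at or below the £35,900 threshold, so the full £3,520 applies. total £8,600 + £3,520 = £12,120
Farouk (£229,350): Dependent Care Credit: base = 4 × £2,150 = £8,600. 4% of the £186,250 excess over £43,100 is £7,450; credit = £8,600 − £7,450 = £1,150. Veteran's Credit: £229,350 is at or above £50,900, so the credit is £0. total £1,150 + £0 = £1,150
Difference: |£12,120 − £1,150| = £10,970.

£10,970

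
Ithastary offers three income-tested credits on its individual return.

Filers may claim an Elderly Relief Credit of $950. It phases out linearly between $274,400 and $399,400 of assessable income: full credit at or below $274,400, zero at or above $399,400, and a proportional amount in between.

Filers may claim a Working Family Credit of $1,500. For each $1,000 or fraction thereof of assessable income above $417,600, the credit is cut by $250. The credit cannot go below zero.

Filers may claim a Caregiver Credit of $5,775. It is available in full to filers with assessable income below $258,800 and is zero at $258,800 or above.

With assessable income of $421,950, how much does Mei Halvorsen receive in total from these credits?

Elderly Relief Credit: $421,950 is at or above $399,400, so the credit is $0.
Working Family Credit: income exceeds $417,600 by $4,350, which is 5 full-or-partial $1,000 increments; reduction = 5 × $250 = $1,250, leaving $250.
Caregiver Credit: $421,950 meets or exceeds the $258,800 cutoff, so the credit is $0.
Total: $0 + $250 + $0 = $250.

$250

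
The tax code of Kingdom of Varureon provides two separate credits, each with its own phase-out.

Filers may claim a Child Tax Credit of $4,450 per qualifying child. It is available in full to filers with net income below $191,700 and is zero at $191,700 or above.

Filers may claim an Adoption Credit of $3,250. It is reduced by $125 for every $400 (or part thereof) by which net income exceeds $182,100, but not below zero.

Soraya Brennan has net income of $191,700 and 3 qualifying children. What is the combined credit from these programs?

Child Tax Credit: base = 3 × $4,450 = $13,350. $191,700 meets or exceeds the $191,700 cutoff, so the credit is $0.
Adoption Credit: income exceeds $182,100 by $9,600, which is 24 full-or-partial $400 increments; reduction = 24 × $125 = $3,000, leaving $250.
Total: $0 + $250 = $250.

$250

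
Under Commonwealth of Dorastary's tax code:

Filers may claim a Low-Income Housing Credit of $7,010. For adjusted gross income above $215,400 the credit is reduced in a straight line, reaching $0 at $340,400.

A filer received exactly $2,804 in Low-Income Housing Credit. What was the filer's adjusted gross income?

$290,400

$2,804 is 2,804/7,010 of the full $7,010, so 4,206/7,010 of the $125,000 range has been used: income = $215,400 + $125,000 × 4,206/7,010 = $290,400.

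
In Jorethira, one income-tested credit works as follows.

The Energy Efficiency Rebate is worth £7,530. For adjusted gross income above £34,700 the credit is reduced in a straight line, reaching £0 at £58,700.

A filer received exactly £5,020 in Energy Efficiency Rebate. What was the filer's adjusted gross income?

£5,020 is 5,020/7,530 of the full £7,530, so 2,510/7,530 of the £24,000 range has been used: income = £34,700 + £24,000 × 2,510/7,530 = £42,700.

£42,700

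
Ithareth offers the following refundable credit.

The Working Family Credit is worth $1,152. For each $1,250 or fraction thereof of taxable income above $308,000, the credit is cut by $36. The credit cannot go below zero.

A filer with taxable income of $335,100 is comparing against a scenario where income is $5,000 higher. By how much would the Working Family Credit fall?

At $335,100 — income exceeds $308,000 by $27,100, which is 22 full-or-partial $1,250 increments; reduction = 22 × $36 = $792, leaving $360.
At $340,100 — income exceeds $308,000 by $32,100, which is 26 full-or-partial $1,250 increments; reduction = 26 × $36 = $936, leaving $216.
Lost: $360 − $216 = $144.

$144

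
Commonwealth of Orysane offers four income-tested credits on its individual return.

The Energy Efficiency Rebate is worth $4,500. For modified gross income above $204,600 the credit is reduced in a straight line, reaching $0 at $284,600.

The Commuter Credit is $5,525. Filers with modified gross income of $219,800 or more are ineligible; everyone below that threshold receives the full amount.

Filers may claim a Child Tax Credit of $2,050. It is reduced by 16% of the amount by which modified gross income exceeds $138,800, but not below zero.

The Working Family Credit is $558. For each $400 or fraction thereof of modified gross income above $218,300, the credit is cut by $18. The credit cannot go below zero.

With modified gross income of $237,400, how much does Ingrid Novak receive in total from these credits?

$2,655

Energy Efficiency Rebate: $237,400 is $32,800 into a $80,000 phase-out range, leaving 47,200/80,000 of the credit: $4,500 × 47,200/80,000 = $2,655.
Commuter Credit: $237,400 meets or exceeds the $219,800 cutoff, so the credit is $0.
Child Tax Credit: 16% of the $98,600 excess over $138,800 is $15,776 ≥ base, so the credit is $0.
Working Family Credit: income exceeds $218,300 by $19,100 → 48 increments × $18 = $864 ≥ base, so the credit is $0.
Total: $2,655 + $0 + $0 + $0 = $2,655.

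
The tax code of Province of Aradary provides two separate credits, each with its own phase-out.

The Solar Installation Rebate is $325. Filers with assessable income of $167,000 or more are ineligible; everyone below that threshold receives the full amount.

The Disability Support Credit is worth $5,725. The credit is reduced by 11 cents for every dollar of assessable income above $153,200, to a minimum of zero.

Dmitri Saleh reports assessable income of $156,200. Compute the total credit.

$5,720

Solar Installation Rebate: $156,200 is below the $167,000 cutoff, so the full $325 applies.
Disability Support Credit: 11% of the $3,000 excess over $153,200 is $330; credit = $5,725 − $330 = $5,395.
Total: $325 + $5,395 = $5,720.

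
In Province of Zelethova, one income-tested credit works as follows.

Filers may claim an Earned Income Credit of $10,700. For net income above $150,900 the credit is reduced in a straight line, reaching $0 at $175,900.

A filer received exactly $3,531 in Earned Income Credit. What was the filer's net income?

$167,650

$3,531 is 3,531/10,700 of the full $10,700, so 7,169/10,700 of the $25,000 range has been used: income = $150,900 + $25,000 × 7,169/10,700 = $167,650.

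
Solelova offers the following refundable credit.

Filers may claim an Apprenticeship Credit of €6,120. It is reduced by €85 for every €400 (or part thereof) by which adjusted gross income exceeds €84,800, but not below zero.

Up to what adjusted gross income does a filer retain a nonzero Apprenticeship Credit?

€113,200

After 71 increments the reduction is 71 × €85 = €6,035, leaving €85; one more increment wipes it out. Increment 71 ends at excess 71 × €400 = €28,400, so the highest qualifying income is €84,800 + €28,400 = €113,200.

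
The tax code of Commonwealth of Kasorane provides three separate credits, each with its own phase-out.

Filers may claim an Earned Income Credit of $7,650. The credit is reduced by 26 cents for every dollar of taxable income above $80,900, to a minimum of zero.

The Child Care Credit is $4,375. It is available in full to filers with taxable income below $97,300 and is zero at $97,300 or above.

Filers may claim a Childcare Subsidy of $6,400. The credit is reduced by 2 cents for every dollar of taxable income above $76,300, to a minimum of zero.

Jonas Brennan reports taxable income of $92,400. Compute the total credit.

$15,113

Earned Income Credit: 26% of the $11,500 excess over $80,900 is $2,990; credit = $7,650 − $2,990 = $4,660.
Child Care Credit: $92,400 is below the $97,300 cutoff, so the full $4,375 applies.
Childcare Subsidy: 2% of the $16,100 excess over $76,300 is $322; credit = $6,400 − $322 = $6,078.
Total: $4,660 + $4,375 + $6,078 = $15,113.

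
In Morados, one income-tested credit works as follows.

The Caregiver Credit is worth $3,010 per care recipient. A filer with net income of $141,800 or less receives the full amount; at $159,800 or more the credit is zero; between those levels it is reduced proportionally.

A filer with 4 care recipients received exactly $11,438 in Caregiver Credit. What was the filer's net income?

$142,700

Full credit = 4 × $3,010 = $12,040.
$11,438 is 11,438/12,040 of the full $12,040, so 602/12,040 of the $18,000 range has been used: income = $141,800 + $18,000 × 602/12,040 = $142,700.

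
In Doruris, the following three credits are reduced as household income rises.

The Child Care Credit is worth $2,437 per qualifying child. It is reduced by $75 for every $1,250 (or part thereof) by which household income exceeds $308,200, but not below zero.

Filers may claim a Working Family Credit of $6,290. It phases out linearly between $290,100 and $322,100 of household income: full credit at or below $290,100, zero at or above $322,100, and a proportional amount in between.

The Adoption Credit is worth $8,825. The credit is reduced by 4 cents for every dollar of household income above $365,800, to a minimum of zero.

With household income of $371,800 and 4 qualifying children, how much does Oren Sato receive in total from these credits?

$14,508

Child Care Credit: base = 4 × $2,437 = $9,748. income exceeds $308,200 by $63,600, which is 51 full-or-partial $1,250 increments; reduction = 51 × $75 = $3,825, leaving $5,923.
Working Family Credit: $371,800 is at or above $322,100, so the credit is $0.
Adoption Credit: 4% of the $6,000 excess over $365,800 is $240; credit = $8,825 − $240 = $8,585.
Total: $5,923 + $0 + $8,585 = $14,508.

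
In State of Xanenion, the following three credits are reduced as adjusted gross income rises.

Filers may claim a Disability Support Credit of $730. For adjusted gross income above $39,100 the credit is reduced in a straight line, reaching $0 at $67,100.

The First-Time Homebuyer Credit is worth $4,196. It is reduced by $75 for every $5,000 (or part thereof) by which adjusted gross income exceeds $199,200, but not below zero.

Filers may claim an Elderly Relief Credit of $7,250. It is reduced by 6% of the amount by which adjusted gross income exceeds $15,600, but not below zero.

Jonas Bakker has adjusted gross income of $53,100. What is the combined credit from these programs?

Disability Support Credit: $53,100 is $14,000 into a $28,000 phase-out range, leaving 14,000/28,000 of the credit: $730 × 14,000/28,000 = $365.
First-Time Homebuyer Credit: $53,100 is at or below the $199,200 threshold, so the full $4,196 applies.
Elderly Relief Credit: 6% of the $37,500 excess over $15,600 is $2,250; credit = $7,250 − $2,250 = $5,000.
Total: $365 + $4,196 + $5,000 = $9,561.

$9,561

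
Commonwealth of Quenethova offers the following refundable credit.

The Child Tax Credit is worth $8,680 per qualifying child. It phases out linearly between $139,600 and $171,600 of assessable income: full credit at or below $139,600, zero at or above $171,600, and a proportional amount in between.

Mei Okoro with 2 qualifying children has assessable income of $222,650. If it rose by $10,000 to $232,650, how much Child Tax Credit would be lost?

$0

At $222,650 — base = 2 × $8,680 = $17,360. $222,650 is at or above $171,600, so the credit is $0.
At $232,650 — base = 2 × $8,680 = $17,360. $232,650 is at or above $171,600, so the credit is $0.
Lost: $0 − $0 = $0.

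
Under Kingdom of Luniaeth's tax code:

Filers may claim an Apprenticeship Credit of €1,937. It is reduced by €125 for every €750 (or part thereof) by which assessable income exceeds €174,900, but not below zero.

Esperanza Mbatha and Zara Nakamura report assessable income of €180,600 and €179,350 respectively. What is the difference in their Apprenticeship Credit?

Esperanza (€180,600): Apprenticeship Credit: income exceeds €174,900 by €5,700, which is 8 full-or-partial €750 increments; reduction = 8 × €125 = €1,000, leaving €937.
Zara (€179,350): Apprenticeship Credit: income exceeds €174,900 by €4,450, which is 6 full-or-partial €750 increments; reduction = 6 × €125 = €750, leaving €1,187.
Difference: |€937 − €1,187| = €250.

€250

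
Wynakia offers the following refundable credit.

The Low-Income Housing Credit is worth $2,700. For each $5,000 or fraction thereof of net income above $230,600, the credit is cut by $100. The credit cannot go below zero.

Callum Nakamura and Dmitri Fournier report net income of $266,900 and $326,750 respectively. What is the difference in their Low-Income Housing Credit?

Callum ($266,900): Low-Income Housing Credit: income exceeds $230,600 by $36,300, which is 8 full-or-partial $5,000 increments; reduction = 8 × $100 = $800, leaving $1,900.
Dmitri ($326,750): Low-Income Housing Credit: income exceeds $230,600 by $96,150, which is 20 full-or-partial $5,000 increments; reduction = 20 × $100 = $2,000, leaving $700.
Difference: |$1,900 − $700| = $1,200.

$1,200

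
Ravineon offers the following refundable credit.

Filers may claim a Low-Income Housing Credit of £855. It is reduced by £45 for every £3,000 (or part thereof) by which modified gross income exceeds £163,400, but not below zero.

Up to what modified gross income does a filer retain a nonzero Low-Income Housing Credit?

After 18 increments the reduction is 18 × £45 = £810, leaving £45; one more increment wipes it out. Increment 18 ends at excess 18 × £3,000 = £54,000, so the highest qualifying income is £163,400 + £54,000 = £217,400.

£217,400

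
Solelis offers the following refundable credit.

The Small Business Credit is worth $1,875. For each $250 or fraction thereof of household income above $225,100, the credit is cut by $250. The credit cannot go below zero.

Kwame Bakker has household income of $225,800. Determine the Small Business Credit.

$1,125

Small Business Credit: income exceeds $225,100 by $700, which is 3 full-or-partial $250 increments; reduction = 3 × $250 = $750, leaving $1,125.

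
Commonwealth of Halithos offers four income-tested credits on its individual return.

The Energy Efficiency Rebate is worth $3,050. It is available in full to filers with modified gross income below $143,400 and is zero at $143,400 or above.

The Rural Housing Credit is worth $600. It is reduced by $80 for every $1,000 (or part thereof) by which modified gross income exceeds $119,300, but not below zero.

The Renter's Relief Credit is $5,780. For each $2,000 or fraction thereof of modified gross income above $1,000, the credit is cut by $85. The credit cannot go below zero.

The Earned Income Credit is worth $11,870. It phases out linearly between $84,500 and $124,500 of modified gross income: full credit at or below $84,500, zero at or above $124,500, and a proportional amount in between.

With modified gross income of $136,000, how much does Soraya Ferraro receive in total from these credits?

$3,050

Energy Efficiency Rebate: $136,000 is below the $143,400 cutoff, so the full $3,050 applies.
Rural Housing Credit: income exceeds $119,300 by $16,700 → 17 increments × $80 = $1,360 ≥ base, so the credit is $0.
Renter's Relief Credit: income exceeds $1,000 by $135,000 → 68 increments × $85 = $5,780 ≥ base, so the credit is $0.
Earned Income Credit: $136,000 is at or above $124,500, so the credit is $0.
Total: $3,050 + $0 + $0 + $0 = $3,050.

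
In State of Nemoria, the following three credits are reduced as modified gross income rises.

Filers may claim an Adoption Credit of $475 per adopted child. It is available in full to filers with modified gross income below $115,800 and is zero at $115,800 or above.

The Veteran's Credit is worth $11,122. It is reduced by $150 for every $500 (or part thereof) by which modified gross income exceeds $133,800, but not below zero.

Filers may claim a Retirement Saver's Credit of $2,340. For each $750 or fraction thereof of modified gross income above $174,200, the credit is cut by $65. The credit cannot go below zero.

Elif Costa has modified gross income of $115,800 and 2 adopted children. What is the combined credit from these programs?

Adoption Credit: base = 2 × $475 = $950. $115,800 meets or exceeds the $115,800 cutoff, so the credit is $0.
Veteran's Credit: $115,800 is at or below the $133,800 threshold, so the full $11,122 applies.
Retirement Saver's Credit: $115,800 is at or below the $174,200 threshold, so the full $2,340 applies.
Total: $0 + $11,122 + $2,340 = $13,462.

$13,462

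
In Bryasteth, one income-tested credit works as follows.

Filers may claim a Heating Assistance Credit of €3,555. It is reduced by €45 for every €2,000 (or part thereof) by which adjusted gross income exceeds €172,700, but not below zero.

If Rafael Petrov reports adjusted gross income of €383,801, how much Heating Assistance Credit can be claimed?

€0

Heating Assistance Credit: income exceeds €172,700 by €211,101 → 106 increments × €45 = €4,770 ≥ base, so the credit is €0.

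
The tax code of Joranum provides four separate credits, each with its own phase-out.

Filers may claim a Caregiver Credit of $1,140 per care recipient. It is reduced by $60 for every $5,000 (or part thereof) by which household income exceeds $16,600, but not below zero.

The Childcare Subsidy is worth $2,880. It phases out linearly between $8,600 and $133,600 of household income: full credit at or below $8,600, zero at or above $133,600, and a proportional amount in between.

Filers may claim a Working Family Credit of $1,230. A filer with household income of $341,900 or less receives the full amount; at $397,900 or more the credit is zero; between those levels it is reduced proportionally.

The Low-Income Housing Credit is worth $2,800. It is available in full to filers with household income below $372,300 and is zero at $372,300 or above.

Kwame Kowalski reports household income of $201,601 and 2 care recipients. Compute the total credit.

Caregiver Credit: base = 2 × $1,140 = $2,280. income exceeds $16,600 by $185,001 → 38 increments × $60 = $2,280 ≥ base, so the credit is $0.
Childcare Subsidy: $201,601 is at or above $133,600, so the credit is $0.
Working Family Credit: $201,601 is at or below the $341,900 threshold, so the full $1,230 applies.
Low-Income Housing Credit: $201,601 is below the $372,300 cutoff, so the full $2,800 applies.
Total: $0 + $0 + $1,230 + $2,800 = $4,030.

$4,030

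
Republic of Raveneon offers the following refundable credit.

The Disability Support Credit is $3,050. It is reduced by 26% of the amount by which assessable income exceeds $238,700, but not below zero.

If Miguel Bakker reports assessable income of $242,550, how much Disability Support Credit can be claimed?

Disability Support Credit: 26% of the $3,850 excess over $238,700 is $1,001; credit = $3,050 − $1,001 = $2,049.

$2,049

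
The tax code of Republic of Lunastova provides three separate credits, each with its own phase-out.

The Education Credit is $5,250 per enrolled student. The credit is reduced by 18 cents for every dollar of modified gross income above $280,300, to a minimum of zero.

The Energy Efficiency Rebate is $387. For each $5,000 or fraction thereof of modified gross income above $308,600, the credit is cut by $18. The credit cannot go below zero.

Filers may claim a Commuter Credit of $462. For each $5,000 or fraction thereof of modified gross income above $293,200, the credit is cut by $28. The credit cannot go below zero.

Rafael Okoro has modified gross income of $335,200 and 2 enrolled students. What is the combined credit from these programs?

$1,107

Education Credit: base = 2 × $5,250 = $10,500. 18% of the $54,900 excess over $280,300 is $9,882; credit = $10,500 − $9,882 = $618.
Energy Efficiency Rebate: income exceeds $308,600 by $26,600, which is 6 full-or-partial $5,000 increments; reduction = 6 × $18 = $108, leaving $279.
Commuter Credit: income exceeds $293,200 by $42,000, which is 9 full-or-partial $5,000 increments; reduction = 9 × $28 = $252, leaving $210.
Total: $618 + $279 + $210 = $1,107.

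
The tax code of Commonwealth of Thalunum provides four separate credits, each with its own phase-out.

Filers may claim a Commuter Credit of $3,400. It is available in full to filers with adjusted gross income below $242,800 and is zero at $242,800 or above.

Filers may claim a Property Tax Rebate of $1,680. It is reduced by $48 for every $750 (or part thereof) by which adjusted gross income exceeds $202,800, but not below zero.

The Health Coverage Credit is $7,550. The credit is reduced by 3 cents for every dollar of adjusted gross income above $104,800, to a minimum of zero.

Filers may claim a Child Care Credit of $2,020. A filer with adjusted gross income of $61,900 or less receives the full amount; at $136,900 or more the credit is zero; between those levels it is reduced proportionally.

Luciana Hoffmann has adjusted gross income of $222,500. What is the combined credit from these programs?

Commuter Credit: $222,500 is below the $242,800 cutoff, so the full $3,400 applies.
Property Tax Rebate: income exceeds $202,800 by $19,700, which is 27 full-or-partial $750 increments; reduction = 27 × $48 = $1,296, leaving $384.
Health Coverage Credit: 3% of the $117,700 excess over $104,800 is $3,531; credit = $7,550 − $3,531 = $4,019.
Child Care Credit: $222,500 is at or above $136,900, so the credit is $0.
Total: $3,400 + $384 + $4,019 + $0 = $7,803.

$7,803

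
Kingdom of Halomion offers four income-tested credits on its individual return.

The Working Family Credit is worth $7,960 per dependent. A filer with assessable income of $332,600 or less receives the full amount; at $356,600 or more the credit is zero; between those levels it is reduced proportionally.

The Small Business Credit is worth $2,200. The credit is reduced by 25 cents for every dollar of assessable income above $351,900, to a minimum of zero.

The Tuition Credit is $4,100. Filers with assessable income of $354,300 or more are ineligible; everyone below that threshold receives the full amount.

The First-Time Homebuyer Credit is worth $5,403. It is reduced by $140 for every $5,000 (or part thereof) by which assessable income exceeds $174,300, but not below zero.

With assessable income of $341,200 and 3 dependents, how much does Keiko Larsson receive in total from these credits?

Working Family Credit: base = 3 × $7,960 = $23,880. $341,200 is $8,600 into a $24,000 phase-out range, leaving 15,400/24,000 of the credit: $23,880 × 15,400/24,000 = $15,323.
Small Business Credit: $341,200 is at or below the $351,900 threshold, so the full $2,200 applies.
Tuition Credit: $341,200 is below the $354,300 cutoff, so the full $4,100 applies.
First-Time Homebuyer Credit: income exceeds $174,300 by $166,900, which is 34 full-or-partial $5,000 increments; reduction = 34 × $140 = $4,760, leaving $643.
Total: $15,323 + $2,200 + $4,100 + $643 = $22,266.

$22,266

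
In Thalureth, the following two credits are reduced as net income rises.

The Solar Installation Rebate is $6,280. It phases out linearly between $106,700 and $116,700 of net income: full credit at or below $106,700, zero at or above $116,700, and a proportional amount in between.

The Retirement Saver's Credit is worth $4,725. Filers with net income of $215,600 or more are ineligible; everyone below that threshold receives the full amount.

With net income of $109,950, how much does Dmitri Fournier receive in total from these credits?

Solar Installation Rebate: $109,950 is $3,250 into a $10,000 phase-out range, leaving 6,750/10,000 of the credit: $6,280 × 6,750/10,000 = $4,239.
Retirement Saver's Credit: $109,950 is below the $215,600 cutoff, so the full $4,725 applies.
Total: $4,239 + $4,725 = $8,964.

$8,964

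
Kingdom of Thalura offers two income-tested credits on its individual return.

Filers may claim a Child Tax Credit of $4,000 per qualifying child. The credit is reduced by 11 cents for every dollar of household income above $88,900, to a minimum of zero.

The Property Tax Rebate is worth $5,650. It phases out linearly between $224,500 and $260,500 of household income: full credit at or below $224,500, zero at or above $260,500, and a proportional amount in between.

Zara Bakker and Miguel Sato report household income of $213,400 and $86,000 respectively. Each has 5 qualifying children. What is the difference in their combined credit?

$13,695

Zara ($213,400): Child Tax Credit: base = 5 × $4,000 = $20,000. 11% of the $124,500 excess over $88,900 is $13,695; credit = $20,000 − $13,695 = $6,305. Property Tax Rebate: $213,400 is at or below the $224,500 threshold, so the full $5,650 applies. total $6,305 + $5,650 = $11,955
Miguel ($86,000): Child Tax Credit: base = 5 × $4,000 = $20,000. $86,000 is at or below the $88,900 threshold, so the full $20,000 applies. Property Tax Rebate: $86,000 is at or below the $224,500 threshold, so the full $5,650 applies. total $20,000 + $5,650 = $25,650
Difference: |$11,955 − $25,650| = $13,695.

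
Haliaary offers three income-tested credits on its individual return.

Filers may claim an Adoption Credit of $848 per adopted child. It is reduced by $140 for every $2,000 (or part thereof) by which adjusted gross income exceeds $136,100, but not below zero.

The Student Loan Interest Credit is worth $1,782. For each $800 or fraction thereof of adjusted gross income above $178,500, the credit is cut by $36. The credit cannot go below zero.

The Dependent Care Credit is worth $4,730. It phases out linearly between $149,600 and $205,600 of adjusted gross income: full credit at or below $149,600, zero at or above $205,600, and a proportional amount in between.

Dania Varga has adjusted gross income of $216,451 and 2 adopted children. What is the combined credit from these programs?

$54

Adoption Credit: base = 2 × $848 = $1,696. income exceeds $136,100 by $80,351 → 41 increments × $140 = $5,740 ≥ base, so the credit is $0.
Student Loan Interest Credit: income exceeds $178,500 by $37,951, which is 48 full-or-partial $800 increments; reduction = 48 × $36 = $1,728, leaving $54.
Dependent Care Credit: $216,451 is at or above $205,600, so the credit is $0.
Total: $0 + $54 + $0 = $54.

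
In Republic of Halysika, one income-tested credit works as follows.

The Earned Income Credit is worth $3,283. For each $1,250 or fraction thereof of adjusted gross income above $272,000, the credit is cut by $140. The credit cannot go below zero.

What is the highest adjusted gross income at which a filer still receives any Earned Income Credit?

$300,750

After 23 increments the reduction is 23 × $140 = $3,220, leaving $63; one more increment wipes it out. Increment 23 ends at excess 23 × $1,250 = $28,750, so the highest qualifying income is $272,000 + $28,750 = $300,750.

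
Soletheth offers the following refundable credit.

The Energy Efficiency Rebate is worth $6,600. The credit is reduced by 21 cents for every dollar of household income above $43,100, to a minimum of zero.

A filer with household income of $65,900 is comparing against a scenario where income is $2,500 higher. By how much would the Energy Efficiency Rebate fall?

$525

At $65,900 — 21% of the $22,800 excess over $43,100 is $4,788; credit = $6,600 − $4,788 = $1,812.
At $68,400 — 21% of the $25,300 excess over $43,100 is $5,313; credit = $6,600 − $5,313 = $1,287.
Lost: $1,812 − $1,287 = $525.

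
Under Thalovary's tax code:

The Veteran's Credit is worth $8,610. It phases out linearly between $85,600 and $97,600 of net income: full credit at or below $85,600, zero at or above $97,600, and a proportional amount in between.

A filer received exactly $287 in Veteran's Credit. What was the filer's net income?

$287 is 287/8,610 of the full $8,610, so 8,323/8,610 of the $12,000 range has been used: income = $85,600 + $12,000 × 8,323/8,610 = $97,200.

$97,200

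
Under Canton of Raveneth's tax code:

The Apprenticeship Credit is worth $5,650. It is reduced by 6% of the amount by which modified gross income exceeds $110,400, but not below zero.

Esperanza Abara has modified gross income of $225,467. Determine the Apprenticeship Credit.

Apprenticeship Credit: 6% of the $115,067 excess over $110,400 is $6,904.02 ≥ base, so the credit is $0.

$0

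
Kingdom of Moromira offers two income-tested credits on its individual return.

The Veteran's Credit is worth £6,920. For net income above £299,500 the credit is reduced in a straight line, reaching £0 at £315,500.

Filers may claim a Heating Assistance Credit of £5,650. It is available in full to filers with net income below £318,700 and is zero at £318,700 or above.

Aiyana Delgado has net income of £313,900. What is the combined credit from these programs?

£6,342

Veteran's Credit: £313,900 is £14,400 into a £16,000 phase-out range, leaving 1,600/16,000 of the credit: £6,920 × 1,600/16,000 = £692.
Heating Assistance Credit: £313,900 is below the £318,700 cutoff, so the full £5,650 applies.
Total: £692 + £5,650 = £6,342.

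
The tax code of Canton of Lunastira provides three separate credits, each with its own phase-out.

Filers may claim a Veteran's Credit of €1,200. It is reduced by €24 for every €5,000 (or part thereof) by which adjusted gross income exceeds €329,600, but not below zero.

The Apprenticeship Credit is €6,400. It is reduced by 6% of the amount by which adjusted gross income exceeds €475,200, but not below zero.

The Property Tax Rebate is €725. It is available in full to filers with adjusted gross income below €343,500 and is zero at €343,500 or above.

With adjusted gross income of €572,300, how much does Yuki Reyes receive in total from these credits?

€598

Veteran's Credit: income exceeds €329,600 by €242,700, which is 49 full-or-partial €5,000 increments; reduction = 49 × €24 = €1,176, leaving €24.
Apprenticeship Credit: 6% of the €97,100 excess over €475,200 is €5,826; credit = €6,400 − €5,826 = €574.
Property Tax Rebate: €572,300 meets or exceeds the €343,500 cutoff, so the credit is €0.
Total: €24 + €574 + €0 = €598.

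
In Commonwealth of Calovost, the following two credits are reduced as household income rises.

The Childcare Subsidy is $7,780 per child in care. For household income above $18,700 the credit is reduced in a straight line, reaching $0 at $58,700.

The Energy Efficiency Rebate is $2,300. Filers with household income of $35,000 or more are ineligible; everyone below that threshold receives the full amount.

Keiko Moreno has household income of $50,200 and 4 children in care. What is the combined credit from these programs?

Childcare Subsidy: base = 4 × $7,780 = $31,120. $50,200 is $31,500 into a $40,000 phase-out range, leaving 8,500/40,000 of the credit: $31,120 × 8,500/40,000 = $6,613.
Energy Efficiency Rebate: $50,200 meets or exceeds the $35,000 cutoff, so the credit is $0.
Total: $6,613 + $0 = $6,613.

$6,613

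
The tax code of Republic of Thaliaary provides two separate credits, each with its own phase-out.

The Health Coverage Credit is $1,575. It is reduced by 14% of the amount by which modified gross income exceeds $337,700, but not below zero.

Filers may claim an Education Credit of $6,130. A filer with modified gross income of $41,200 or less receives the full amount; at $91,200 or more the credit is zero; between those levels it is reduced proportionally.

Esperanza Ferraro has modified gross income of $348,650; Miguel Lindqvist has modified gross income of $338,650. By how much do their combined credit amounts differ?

$1,400

Esperanza ($348,650): Health Coverage Credit: 14% of the $10,950 excess over $337,700 is $1,533; credit = $1,575 − $1,533 = $42. Education Credit: $348,650 is at or above $91,200, so the credit is $0. total $42 + $0 = $42
Miguel ($338,650): Health Coverage Credit: 14% of the $950 excess over $337,700 is $133; credit = $1,575 − $133 = $1,442. Education Credit: $338,650 is at or above $91,200, so the credit is $0. total $1,442 + $0 = $1,442
Difference: |$42 − $1,442| = $1,400.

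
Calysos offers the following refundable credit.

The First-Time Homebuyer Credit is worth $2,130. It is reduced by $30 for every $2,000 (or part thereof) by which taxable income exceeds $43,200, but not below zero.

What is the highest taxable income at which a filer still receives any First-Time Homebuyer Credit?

After 70 increments the reduction is 70 × $30 = $2,100, leaving $30; one more increment wipes it out. Increment 70 ends at excess 70 × $2,000 = $140,000, so the highest qualifying income is $43,200 + $140,000 = $183,200.

$183,200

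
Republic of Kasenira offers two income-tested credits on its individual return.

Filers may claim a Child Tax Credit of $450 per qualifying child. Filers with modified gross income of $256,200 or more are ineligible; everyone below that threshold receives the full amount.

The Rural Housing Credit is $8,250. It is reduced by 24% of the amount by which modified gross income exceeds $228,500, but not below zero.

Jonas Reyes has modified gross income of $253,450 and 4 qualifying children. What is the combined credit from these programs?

Child Tax Credit: base = 4 × $450 = $1,800. $253,450 is below the $256,200 cutoff, so the full $1,800 applies.
Rural Housing Credit: 24% of the $24,950 excess over $228,500 is $5,988; credit = $8,250 − $5,988 = $2,262.
Total: $1,800 + $2,262 = $4,062.

$4,062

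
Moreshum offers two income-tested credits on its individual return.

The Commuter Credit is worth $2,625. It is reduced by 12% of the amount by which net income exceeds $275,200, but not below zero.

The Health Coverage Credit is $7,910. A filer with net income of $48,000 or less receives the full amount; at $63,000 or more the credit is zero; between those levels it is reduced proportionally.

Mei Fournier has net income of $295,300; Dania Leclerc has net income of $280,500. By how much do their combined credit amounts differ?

$1,776

Mei ($295,300): Commuter Credit: 12% of the $20,100 excess over $275,200 is $2,412; credit = $2,625 − $2,412 = $213. Health Coverage Credit: $295,300 is at or above $63,000, so the credit is $0. total $213 + $0 = $213
Dania ($280,500): Commuter Credit: 12% of the $5,300 excess over $275,200 is $636; credit = $2,625 − $636 = $1,989. Health Coverage Credit: $280,500 is at or above $63,000, so the credit is $0. total $1,989 + $0 = $1,989
Difference: |$213 − $1,989| = $1,776.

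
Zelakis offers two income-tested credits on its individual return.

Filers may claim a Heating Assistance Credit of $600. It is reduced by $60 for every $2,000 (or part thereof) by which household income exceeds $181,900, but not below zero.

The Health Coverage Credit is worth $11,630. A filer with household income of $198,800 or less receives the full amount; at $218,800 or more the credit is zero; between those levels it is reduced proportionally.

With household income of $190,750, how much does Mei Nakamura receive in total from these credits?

$11,930

Heating Assistance Credit: income exceeds $181,900 by $8,850, which is 5 full-or-partial $2,000 increments; reduction = 5 × $60 = $300, leaving $300.
Health Coverage Credit: $190,750 is at or below the $198,800 threshold, so the full $11,630 applies.
Total: $300 + $11,630 = $11,930.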